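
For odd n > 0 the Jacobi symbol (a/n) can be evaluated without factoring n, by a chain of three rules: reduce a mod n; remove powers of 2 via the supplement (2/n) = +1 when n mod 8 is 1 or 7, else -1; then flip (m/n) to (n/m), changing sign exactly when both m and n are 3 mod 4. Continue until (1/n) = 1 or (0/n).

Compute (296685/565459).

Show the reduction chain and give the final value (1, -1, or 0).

reciprocity: (296685/565459) = +1·(565459/296685) since 296685 mod 4 = 1, 565459 mod 4 = 3; sign now +1
(565459/296685) = (268774/296685)   [reduce mod 296685]
268774 = 2^1·134387; (2/296685) = -1 since 296685 mod 8 = 5, so (268774/296685) = (-1)^1·(134387/296685); sign now -1
reciprocity: (134387/296685) = +1·(296685/134387) since 134387 mod 4 = 3, 296685 mod 4 = 1; sign now -1
(296685/134387) = (27911/134387)   [reduce mod 134387]
reciprocity: (27911/134387) = -1·(134387/27911) since 27911 mod 4 = 3, 134387 mod 4 = 3; sign now +1
(134387/27911) = (22743/27911)   [reduce mod 27911]
reciprocity: (22743/27911) = -1·(27911/22743) since 22743 mod 4 = 3, 27911 mod 4 = 3; sign now -1
(27911/22743) = (5168/22743)   [reduce mod 22743]
5168 = 2^4·323; (2/22743) = +1 since 22743 mod 8 = 7, so (5168/22743) = (+1)^4·(323/22743); sign now -1
reciprocity: (323/22743) = -1·(22743/323) since 323 mod 4 = 3, 22743 mod 4 = 3; sign now +1
(22743/323) = (133/323)   [reduce mod 323]
reciprocity: (133/323) = +1·(323/133) since 133 mod 4 = 1, 323 mod 4 = 3; sign now +1
(323/133) = (57/133)   [reduce mod 133]
reciprocity: (57/133) = +1·(133/57) since 57 mod 4 = 1, 133 mod 4 = 1; sign now +1
(133/57) = (19/57)   [reduce mod 57]
reciprocity: (19/57) = +1·(57/19) since 19 mod 4 = 3, 57 mod 4 = 1; sign now +1
(57/19) = (0/19)   [reduce mod 19]
(0/19) = 0   [gcd(a, n) > 1]; final value = 0

0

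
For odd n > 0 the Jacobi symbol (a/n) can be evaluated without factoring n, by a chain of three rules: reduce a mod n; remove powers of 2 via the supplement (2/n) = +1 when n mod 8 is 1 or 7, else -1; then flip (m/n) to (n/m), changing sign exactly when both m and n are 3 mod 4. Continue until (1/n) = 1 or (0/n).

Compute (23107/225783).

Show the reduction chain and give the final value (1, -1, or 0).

flip (23107/225783) -> (225783/23107): both odd, 23107 mod 4 = 3, 225783 mod 4 = 3, so the flip contributes -1; sign now -1
(225783/23107): 225783 mod 23107 = 17820, so (225783/23107) = (17820/23107)
factor out 2^2: 17820 = 2^2·4455; with 23107 mod 8 = 3, (2/23107) = -1; sign now -1; continue with (4455/23107)
flip (4455/23107) -> (23107/4455): both odd, 4455 mod 4 = 3, 23107 mod 4 = 3, so the flip contributes -1; sign now +1
(23107/4455): 23107 mod 4455 = 832, so (23107/4455) = (832/4455)
factor out 2^6: 832 = 2^6·13; with 4455 mod 8 = 7, (2/4455) = +1; sign now +1; continue with (13/4455)
flip (13/4455) -> (4455/13): both odd, 13 mod 4 = 1, 4455 mod 4 = 3, so the flip contributes +1; sign now +1
(4455/13): 4455 mod 13 = 9, so (4455/13) = (9/13)
flip (9/13) -> (13/9): both odd, 9 mod 4 = 1, 13 mod 4 = 1, so the flip contributes +1; sign now +1
(13/9): 13 mod 9 = 4, so (13/9) = (4/9)
factor out 2^2: 4 = 2^2·1; with 9 mod 8 = 1, (2/9) = +1; sign now +1; continue with (1/9)
reached (1/9) = 1, so the symbol is +1

1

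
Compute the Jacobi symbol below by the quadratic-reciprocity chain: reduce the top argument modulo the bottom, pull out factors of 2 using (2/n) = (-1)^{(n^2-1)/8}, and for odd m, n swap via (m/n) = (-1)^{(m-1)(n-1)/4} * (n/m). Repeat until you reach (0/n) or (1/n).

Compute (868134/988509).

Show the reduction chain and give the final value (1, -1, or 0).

868134 = 2^1·434067; (2/988509) = -1 since 988509 mod 8 = 5, so (868134/988509) = (-1)^1·(434067/988509); sign now -1
reciprocity: (434067/988509) = +1·(988509/434067) since 434067 mod 4 = 3, 988509 mod 4 = 1; sign now -1
(988509/434067) = (120375/434067)   [reduce mod 434067]
reciprocity: (120375/434067) = -1·(434067/120375) since 120375 mod 4 = 3, 434067 mod 4 = 3; sign now +1
(434067/120375) = (72942/120375)   [reduce mod 120375]
72942 = 2^1·36471; (2/120375) = +1 since 120375 mod 8 = 7, so (72942/120375) = (+1)^1·(36471/120375); sign now +1
reciprocity: (36471/120375) = -1·(120375/36471) since 36471 mod 4 = 3, 120375 mod 4 = 3; sign now -1
(120375/36471) = (10962/36471)   [reduce mod 36471]
10962 = 2^1·5481; (2/36471) = +1 since 36471 mod 8 = 7, so (10962/36471) = (+1)^1·(5481/36471); sign now -1
reciprocity: (5481/36471) = +1·(36471/5481) since 5481 mod 4 = 1, 36471 mod 4 = 3; sign now -1
(36471/5481) = (3585/5481)   [reduce mod 5481]
reciprocity: (3585/5481) = +1·(5481/3585) since 3585 mod 4 = 1, 5481 mod 4 = 1; sign now -1
(5481/3585) = (1896/3585)   [reduce mod 3585]
1896 = 2^3·237; (2/3585) = +1 since 3585 mod 8 = 1, so (1896/3585) = (+1)^3·(237/3585); sign now -1
reciprocity: (237/3585) = +1·(3585/237) since 237 mod 4 = 1, 3585 mod 4 = 1; sign now -1
(3585/237) = (30/237)   [reduce mod 237]
30 = 2^1·15; (2/237) = -1 since 237 mod 8 = 5, so (30/237) = (-1)^1·(15/237); sign now +1
reciprocity: (15/237) = +1·(237/15) since 15 mod 4 = 3, 237 mod 4 = 1; sign now +1
(237/15) = (12/15)   [reduce mod 15]
12 = 2^2·3; (2/15) = +1 since 15 mod 8 = 7, so (12/15) = (+1)^2·(3/15); sign now +1
reciprocity: (3/15) = -1·(15/3) since 3 mod 4 = 3, 15 mod 4 = 3; sign now -1
(15/3) = (0/3)   [reduce mod 3]
(0/3) = 0   [gcd(a, n) > 1]; final value = 0

0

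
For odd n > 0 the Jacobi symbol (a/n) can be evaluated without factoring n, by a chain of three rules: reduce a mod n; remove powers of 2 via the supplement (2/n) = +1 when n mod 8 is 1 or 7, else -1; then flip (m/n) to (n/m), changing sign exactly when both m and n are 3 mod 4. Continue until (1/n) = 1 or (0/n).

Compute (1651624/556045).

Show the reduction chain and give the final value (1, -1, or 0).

(1651624/556045) = (539534/556045)   [reduce mod 556045]
539534 = 2^1·269767; (2/556045) = -1 since 556045 mod 8 = 5, so (539534/556045) = (-1)^1·(269767/556045); sign now -1
reciprocity: (269767/556045) = +1·(556045/269767) since 269767 mod 4 = 3, 556045 mod 4 = 1; sign now -1
(556045/269767) = (16511/269767)   [reduce mod 269767]
reciprocity: (16511/269767) = -1·(269767/16511) since 16511 mod 4 = 3, 269767 mod 4 = 3; sign now +1
(269767/16511) = (5591/16511)   [reduce mod 16511]
reciprocity: (5591/16511) = -1·(16511/5591) since 5591 mod 4 = 3, 16511 mod 4 = 3; sign now -1
(16511/5591) = (5329/5591)   [reduce mod 5591]
reciprocity: (5329/5591) = +1·(5591/5329) since 5329 mod 4 = 1, 5591 mod 4 = 3; sign now -1
(5591/5329) = (262/5329)   [reduce mod 5329]
262 = 2^1·131; (2/5329) = +1 since 5329 mod 8 = 1, so (262/5329) = (+1)^1·(131/5329); sign now -1
reciprocity: (131/5329) = +1·(5329/131) since 131 mod 4 = 3, 5329 mod 4 = 1; sign now -1
(5329/131) = (89/131)   [reduce mod 131]
reciprocity: (89/131) = +1·(131/89) since 89 mod 4 = 1, 131 mod 4 = 3; sign now -1
(131/89) = (42/89)   [reduce mod 89]
42 = 2^1·21; (2/89) = +1 since 89 mod 8 = 1, so (42/89) = (+1)^1·(21/89); sign now -1
reciprocity: (21/89) = +1·(89/21) since 21 mod 4 = 1, 89 mod 4 = 1; sign now -1
(89/21) = (5/21)   [reduce mod 21]
reciprocity: (5/21) = +1·(21/5) since 5 mod 4 = 1, 21 mod 4 = 1; sign now -1
(21/5) = (1/5)   [reduce mod 5]
(1/5) = 1; final value = sign = -1

-1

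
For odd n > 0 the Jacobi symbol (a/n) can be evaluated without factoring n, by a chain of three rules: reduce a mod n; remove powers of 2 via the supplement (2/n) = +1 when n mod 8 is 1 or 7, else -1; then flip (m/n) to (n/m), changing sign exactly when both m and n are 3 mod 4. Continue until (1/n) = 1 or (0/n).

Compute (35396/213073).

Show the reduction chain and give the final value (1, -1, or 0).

35396 = 2^2·8849; (2/213073) = +1 since 213073 mod 8 = 1, so (35396/213073) = (+1)^2·(8849/213073); sign now +1
reciprocity: (8849/213073) = +1·(213073/8849) since 8849 mod 4 = 1, 213073 mod 4 = 1; sign now +1
(213073/8849) = (697/8849)   [reduce mod 8849]
reciprocity: (697/8849) = +1·(8849/697) since 697 mod 4 = 1, 8849 mod 4 = 1; sign now +1
(8849/697) = (485/697)   [reduce mod 697]
reciprocity: (485/697) = +1·(697/485) since 485 mod 4 = 1, 697 mod 4 = 1; sign now +1
(697/485) = (212/485)   [reduce mod 485]
212 = 2^2·53; (2/485) = -1 since 485 mod 8 = 5, so (212/485) = (-1)^2·(53/485); sign now +1
reciprocity: (53/485) = +1·(485/53) since 53 mod 4 = 1, 485 mod 4 = 1; sign now +1
(485/53) = (8/53)   [reduce mod 53]
8 = 2^3·1; (2/53) = -1 since 53 mod 8 = 5, so (8/53) = (-1)^3·(1/53); sign now -1
(1/53) = 1; final value = sign = -1

-1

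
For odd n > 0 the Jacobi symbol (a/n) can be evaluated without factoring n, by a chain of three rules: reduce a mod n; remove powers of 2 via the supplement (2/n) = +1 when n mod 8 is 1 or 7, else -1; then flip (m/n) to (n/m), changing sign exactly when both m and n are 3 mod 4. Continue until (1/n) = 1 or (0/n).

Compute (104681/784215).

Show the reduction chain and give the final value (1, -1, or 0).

flip (104681/784215) -> (784215/104681): both odd, 104681 mod 4 = 1, 784215 mod 4 = 3, so the flip contributes +1; sign now +1
(784215/104681): 784215 mod 104681 = 51448, so (784215/104681) = (51448/104681)
factor out 2^3: 51448 = 2^3·6431; with 104681 mod 8 = 1, (2/104681) = +1; sign now +1; continue with (6431/104681)
flip (6431/104681) -> (104681/6431): both odd, 6431 mod 4 = 3, 104681 mod 4 = 1, so the flip contributes +1; sign now +1
(104681/6431): 104681 mod 6431 = 1785, so (104681/6431) = (1785/6431)
flip (1785/6431) -> (6431/1785): both odd, 1785 mod 4 = 1, 6431 mod 4 = 3, so the flip contributes +1; sign now +1
(6431/1785): 6431 mod 1785 = 1076, so (6431/1785) = (1076/1785)
factor out 2^2: 1076 = 2^2·269; with 1785 mod 8 = 1, (2/1785) = +1; sign now +1; continue with (269/1785)
flip (269/1785) -> (1785/269): both odd, 269 mod 4 = 1, 1785 mod 4 = 1, so the flip contributes +1; sign now +1
(1785/269): 1785 mod 269 = 171, so (1785/269) = (171/269)
flip (171/269) -> (269/171): both odd, 171 mod 4 = 3, 269 mod 4 = 1, so the flip contributes +1; sign now +1
(269/171): 269 mod 171 = 98, so (269/171) = (98/171)
factor out 2^1: 98 = 2^1·49; with 171 mod 8 = 3, (2/171) = -1; sign now -1; continue with (49/171)
flip (49/171) -> (171/49): both odd, 49 mod 4 = 1, 171 mod 4 = 3, so the flip contributes +1; sign now -1
(171/49): 171 mod 49 = 24, so (171/49) = (24/49)
factor out 2^3: 24 = 2^3·3; with 49 mod 8 = 1, (2/49) = +1; sign now -1; continue with (3/49)
flip (3/49) -> (49/3): both odd, 3 mod 4 = 3, 49 mod 4 = 1, so the flip contributes +1; sign now -1
(49/3): 49 mod 3 = 1, so (49/3) = (1/3)
reached (1/3) = 1, so the symbol is -1

-1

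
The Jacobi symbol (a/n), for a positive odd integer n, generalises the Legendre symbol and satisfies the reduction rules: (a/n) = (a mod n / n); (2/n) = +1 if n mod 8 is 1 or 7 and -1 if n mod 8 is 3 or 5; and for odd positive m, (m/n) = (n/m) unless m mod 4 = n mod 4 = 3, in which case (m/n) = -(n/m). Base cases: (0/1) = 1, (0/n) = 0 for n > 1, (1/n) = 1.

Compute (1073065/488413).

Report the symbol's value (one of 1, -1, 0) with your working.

1

(1073065/488413) = (96239/488413)   [reduce mod 488413]
reciprocity: (96239/488413) = +1·(488413/96239) since 96239 mod 4 = 3, 488413 mod 4 = 1; sign now +1
(488413/96239) = (7218/96239)   [reduce mod 96239]
7218 = 2^1·3609; (2/96239) = +1 since 96239 mod 8 = 7, so (7218/96239) = (+1)^1·(3609/96239); sign now +1
reciprocity: (3609/96239) = +1·(96239/3609) since 3609 mod 4 = 1, 96239 mod 4 = 3; sign now +1
(96239/3609) = (2405/3609)   [reduce mod 3609]
reciprocity: (2405/3609) = +1·(3609/2405) since 2405 mod 4 = 1, 3609 mod 4 = 1; sign now +1
(3609/2405) = (1204/2405)   [reduce mod 2405]
1204 = 2^2·301; (2/2405) = -1 since 2405 mod 8 = 5, so (1204/2405) = (-1)^2·(301/2405); sign now +1
reciprocity: (301/2405) = +1·(2405/301) since 301 mod 4 = 1, 2405 mod 4 = 1; sign now +1
(2405/301) = (298/301)   [reduce mod 301]
298 = 2^1·149; (2/301) = -1 since 301 mod 8 = 5, so (298/301) = (-1)^1·(149/301); sign now -1
reciprocity: (149/301) = +1·(301/149) since 149 mod 4 = 1, 301 mod 4 = 1; sign now -1
(301/149) = (3/149)   [reduce mod 149]
reciprocity: (3/149) = +1·(149/3) since 3 mod 4 = 3, 149 mod 4 = 1; sign now -1
(149/3) = (2/3)   [reduce mod 3]
2 = 2^1·1; (2/3) = -1 since 3 mod 8 = 3, so (2/3) = (-1)^1·(1/3); sign now +1
(1/3) = 1; final value = sign = +1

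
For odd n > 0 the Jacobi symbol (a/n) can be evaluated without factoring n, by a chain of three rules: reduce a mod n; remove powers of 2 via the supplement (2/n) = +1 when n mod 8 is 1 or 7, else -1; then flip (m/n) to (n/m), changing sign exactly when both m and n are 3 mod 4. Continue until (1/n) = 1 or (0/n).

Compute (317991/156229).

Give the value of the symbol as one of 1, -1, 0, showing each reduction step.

(317991/156229) = (5533/156229)   [reduce mod 156229]
reciprocity: (5533/156229) = +1·(156229/5533) since 5533 mod 4 = 1, 156229 mod 4 = 1; sign now +1
(156229/5533) = (1305/5533)   [reduce mod 5533]
reciprocity: (1305/5533) = +1·(5533/1305) since 1305 mod 4 = 1, 5533 mod 4 = 1; sign now +1
(5533/1305) = (313/1305)   [reduce mod 1305]
reciprocity: (313/1305) = +1·(1305/313) since 313 mod 4 = 1, 1305 mod 4 = 1; sign now +1
(1305/313) = (53/313)   [reduce mod 313]
reciprocity: (53/313) = +1·(313/53) since 53 mod 4 = 1, 313 mod 4 = 1; sign now +1
(313/53) = (48/53)   [reduce mod 53]
48 = 2^4·3; (2/53) = -1 since 53 mod 8 = 5, so (48/53) = (-1)^4·(3/53); sign now +1
reciprocity: (3/53) = +1·(53/3) since 3 mod 4 = 3, 53 mod 4 = 1; sign now +1
(53/3) = (2/3)   [reduce mod 3]
2 = 2^1·1; (2/3) = -1 since 3 mod 8 = 3, so (2/3) = (-1)^1·(1/3); sign now -1
(1/3) = 1; final value = sign = -1

-1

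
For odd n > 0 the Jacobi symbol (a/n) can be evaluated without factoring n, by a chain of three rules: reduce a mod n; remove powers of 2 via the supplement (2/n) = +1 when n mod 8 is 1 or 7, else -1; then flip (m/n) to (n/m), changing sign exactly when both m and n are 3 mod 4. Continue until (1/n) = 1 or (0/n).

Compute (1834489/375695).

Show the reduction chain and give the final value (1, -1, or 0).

-1

(1834489/375695): 1834489 mod 375695 = 331709, so (1834489/375695) = (331709/375695)
flip (331709/375695) -> (375695/331709): both odd, 331709 mod 4 = 1, 375695 mod 4 = 3, so the flip contributes +1; sign now +1
(375695/331709): 375695 mod 331709 = 43986, so (375695/331709) = (43986/331709)
factor out 2^1: 43986 = 2^1·21993; with 331709 mod 8 = 5, (2/331709) = -1; sign now -1; continue with (21993/331709)
flip (21993/331709) -> (331709/21993): both odd, 21993 mod 4 = 1, 331709 mod 4 = 1, so the flip contributes +1; sign now -1
(331709/21993): 331709 mod 21993 = 1814, so (331709/21993) = (1814/21993)
factor out 2^1: 1814 = 2^1·907; with 21993 mod 8 = 1, (2/21993) = +1; sign now -1; continue with (907/21993)
flip (907/21993) -> (21993/907): both odd, 907 mod 4 = 3, 21993 mod 4 = 1, so the flip contributes +1; sign now -1
(21993/907): 21993 mod 907 = 225, so (21993/907) = (225/907)
flip (225/907) -> (907/225): both odd, 225 mod 4 = 1, 907 mod 4 = 3, so the flip contributes +1; sign now -1
(907/225): 907 mod 225 = 7, so (907/225) = (7/225)
flip (7/225) -> (225/7): both odd, 7 mod 4 = 3, 225 mod 4 = 1, so the flip contributes +1; sign now -1
(225/7): 225 mod 7 = 1, so (225/7) = (1/7)
reached (1/7) = 1, so the symbol is -1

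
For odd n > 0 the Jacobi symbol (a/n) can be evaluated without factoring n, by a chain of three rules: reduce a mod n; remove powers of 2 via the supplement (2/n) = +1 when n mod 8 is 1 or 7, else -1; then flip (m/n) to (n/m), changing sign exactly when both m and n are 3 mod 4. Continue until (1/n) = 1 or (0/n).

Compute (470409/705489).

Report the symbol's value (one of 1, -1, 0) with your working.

flip (470409/705489) -> (705489/470409): both odd, 470409 mod 4 = 1, 705489 mod 4 = 1, so the flip contributes +1; sign now +1
(705489/470409): 705489 mod 470409 = 235080, so (705489/470409) = (235080/470409)
factor out 2^3: 235080 = 2^3·29385; with 470409 mod 8 = 1, (2/470409) = +1; sign now +1; continue with (29385/470409)
flip (29385/470409) -> (470409/29385): both odd, 29385 mod 4 = 1, 470409 mod 4 = 1, so the flip contributes +1; sign now +1
(470409/29385): 470409 mod 29385 = 249, so (470409/29385) = (249/29385)
flip (249/29385) -> (29385/249): both odd, 249 mod 4 = 1, 29385 mod 4 = 1, so the flip contributes +1; sign now +1
(29385/249): 29385 mod 249 = 3, so (29385/249) = (3/249)
flip (3/249) -> (249/3): both odd, 3 mod 4 = 3, 249 mod 4 = 1, so the flip contributes +1; sign now +1
(249/3): 249 mod 3 = 0, so (249/3) = (0/3)
reached (0/3); gcd(a, n) > 1, so (0/3) = 0 and the symbol is 0

0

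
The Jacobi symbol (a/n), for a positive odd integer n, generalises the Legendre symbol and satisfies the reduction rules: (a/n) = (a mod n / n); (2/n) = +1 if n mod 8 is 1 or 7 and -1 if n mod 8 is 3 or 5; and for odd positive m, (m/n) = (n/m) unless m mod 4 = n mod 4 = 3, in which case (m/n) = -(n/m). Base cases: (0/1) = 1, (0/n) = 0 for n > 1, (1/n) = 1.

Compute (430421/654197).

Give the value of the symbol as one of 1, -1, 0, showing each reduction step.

reciprocity: (430421/654197) = +1·(654197/430421) since 430421 mod 4 = 1, 654197 mod 4 = 1; sign now +1
(654197/430421) = (223776/430421)   [reduce mod 430421]
223776 = 2^5·6993; (2/430421) = -1 since 430421 mod 8 = 5, so (223776/430421) = (-1)^5·(6993/430421); sign now -1
reciprocity: (6993/430421) = +1·(430421/6993) since 6993 mod 4 = 1, 430421 mod 4 = 1; sign now -1
(430421/6993) = (3848/6993)   [reduce mod 6993]
3848 = 2^3·481; (2/6993) = +1 since 6993 mod 8 = 1, so (3848/6993) = (+1)^3·(481/6993); sign now -1
reciprocity: (481/6993) = +1·(6993/481) since 481 mod 4 = 1, 6993 mod 4 = 1; sign now -1
(6993/481) = (259/481)   [reduce mod 481]
reciprocity: (259/481) = +1·(481/259) since 259 mod 4 = 3, 481 mod 4 = 1; sign now -1
(481/259) = (222/259)   [reduce mod 259]
222 = 2^1·111; (2/259) = -1 since 259 mod 8 = 3, so (222/259) = (-1)^1·(111/259); sign now +1
reciprocity: (111/259) = -1·(259/111) since 111 mod 4 = 3, 259 mod 4 = 3; sign now -1
(259/111) = (37/111)   [reduce mod 111]
reciprocity: (37/111) = +1·(111/37) since 37 mod 4 = 1, 111 mod 4 = 3; sign now -1
(111/37) = (0/37)   [reduce mod 37]
(0/37) = 0   [gcd(a, n) > 1]; final value = 0

0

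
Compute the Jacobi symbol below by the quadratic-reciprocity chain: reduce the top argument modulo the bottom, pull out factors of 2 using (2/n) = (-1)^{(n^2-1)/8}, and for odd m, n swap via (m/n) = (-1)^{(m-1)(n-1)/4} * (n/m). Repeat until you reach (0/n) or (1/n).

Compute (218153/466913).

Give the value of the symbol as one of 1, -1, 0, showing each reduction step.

flip (218153/466913) -> (466913/218153): both odd, 218153 mod 4 = 1, 466913 mod 4 = 1, so the flip contributes +1; sign now +1
(466913/218153): 466913 mod 218153 = 30607, so (466913/218153) = (30607/218153)
flip (30607/218153) -> (218153/30607): both odd, 30607 mod 4 = 3, 218153 mod 4 = 1, so the flip contributes +1; sign now +1
(218153/30607): 218153 mod 30607 = 3904, so (218153/30607) = (3904/30607)
factor out 2^6: 3904 = 2^6·61; with 30607 mod 8 = 7, (2/30607) = +1; sign now +1; continue with (61/30607)
flip (61/30607) -> (30607/61): both odd, 61 mod 4 = 1, 30607 mod 4 = 3, so the flip contributes +1; sign now +1
(30607/61): 30607 mod 61 = 46, so (30607/61) = (46/61)
factor out 2^1: 46 = 2^1·23; with 61 mod 8 = 5, (2/61) = -1; sign now -1; continue with (23/61)
flip (23/61) -> (61/23): both odd, 23 mod 4 = 3, 61 mod 4 = 1, so the flip contributes +1; sign now -1
(61/23): 61 mod 23 = 15, so (61/23) = (15/23)
flip (15/23) -> (23/15): both odd, 15 mod 4 = 3, 23 mod 4 = 3, so the flip contributes -1; sign now +1
(23/15): 23 mod 15 = 8, so (23/15) = (8/15)
factor out 2^3: 8 = 2^3·1; with 15 mod 8 = 7, (2/15) = +1; sign now +1; continue with (1/15)
reached (1/15) = 1, so the symbol is +1

1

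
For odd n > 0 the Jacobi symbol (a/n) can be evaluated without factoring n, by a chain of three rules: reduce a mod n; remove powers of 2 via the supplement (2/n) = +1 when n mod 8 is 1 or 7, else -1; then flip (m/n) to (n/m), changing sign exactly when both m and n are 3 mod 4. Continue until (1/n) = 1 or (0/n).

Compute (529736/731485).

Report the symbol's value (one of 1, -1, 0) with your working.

-1

529736 = 2^3·66217; (2/731485) = -1 since 731485 mod 8 = 5, so (529736/731485) = (-1)^3·(66217/731485); sign now -1
reciprocity: (66217/731485) = +1·(731485/66217) since 66217 mod 4 = 1, 731485 mod 4 = 1; sign now -1
(731485/66217) = (3098/66217)   [reduce mod 66217]
3098 = 2^1·1549; (2/66217) = +1 since 66217 mod 8 = 1, so (3098/66217) = (+1)^1·(1549/66217); sign now -1
reciprocity: (1549/66217) = +1·(66217/1549) since 1549 mod 4 = 1, 66217 mod 4 = 1; sign now -1
(66217/1549) = (1159/1549)   [reduce mod 1549]
reciprocity: (1159/1549) = +1·(1549/1159) since 1159 mod 4 = 3, 1549 mod 4 = 1; sign now -1
(1549/1159) = (390/1159)   [reduce mod 1159]
390 = 2^1·195; (2/1159) = +1 since 1159 mod 8 = 7, so (390/1159) = (+1)^1·(195/1159); sign now -1
reciprocity: (195/1159) = -1·(1159/195) since 195 mod 4 = 3, 1159 mod 4 = 3; sign now +1
(1159/195) = (184/195)   [reduce mod 195]
184 = 2^3·23; (2/195) = -1 since 195 mod 8 = 3, so (184/195) = (-1)^3·(23/195); sign now -1
reciprocity: (23/195) = -1·(195/23) since 23 mod 4 = 3, 195 mod 4 = 3; sign now +1
(195/23) = (11/23)   [reduce mod 23]
reciprocity: (11/23) = -1·(23/11) since 11 mod 4 = 3, 23 mod 4 = 3; sign now -1
(23/11) = (1/11)   [reduce mod 11]
(1/11) = 1; final value = sign = -1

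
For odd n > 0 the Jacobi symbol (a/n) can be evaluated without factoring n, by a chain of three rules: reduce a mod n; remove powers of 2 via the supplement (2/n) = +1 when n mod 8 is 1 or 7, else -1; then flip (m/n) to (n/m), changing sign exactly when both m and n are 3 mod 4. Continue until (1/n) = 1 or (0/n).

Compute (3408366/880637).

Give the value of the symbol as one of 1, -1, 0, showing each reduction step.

0

(3408366/880637) = (766455/880637)   [reduce mod 880637]
reciprocity: (766455/880637) = +1·(880637/766455) since 766455 mod 4 = 3, 880637 mod 4 = 1; sign now +1
(880637/766455) = (114182/766455)   [reduce mod 766455]
114182 = 2^1·57091; (2/766455) = +1 since 766455 mod 8 = 7, so (114182/766455) = (+1)^1·(57091/766455); sign now +1
reciprocity: (57091/766455) = -1·(766455/57091) since 57091 mod 4 = 3, 766455 mod 4 = 3; sign now -1
(766455/57091) = (24272/57091)   [reduce mod 57091]
24272 = 2^4·1517; (2/57091) = -1 since 57091 mod 8 = 3, so (24272/57091) = (-1)^4·(1517/57091); sign now -1
reciprocity: (1517/57091) = +1·(57091/1517) since 1517 mod 4 = 1, 57091 mod 4 = 3; sign now -1
(57091/1517) = (962/1517)   [reduce mod 1517]
962 = 2^1·481; (2/1517) = -1 since 1517 mod 8 = 5, so (962/1517) = (-1)^1·(481/1517); sign now +1
reciprocity: (481/1517) = +1·(1517/481) since 481 mod 4 = 1, 1517 mod 4 = 1; sign now +1
(1517/481) = (74/481)   [reduce mod 481]
74 = 2^1·37; (2/481) = +1 since 481 mod 8 = 1, so (74/481) = (+1)^1·(37/481); sign now +1
reciprocity: (37/481) = +1·(481/37) since 37 mod 4 = 1, 481 mod 4 = 1; sign now +1
(481/37) = (0/37)   [reduce mod 37]
(0/37) = 0   [gcd(a, n) > 1]; final value = 0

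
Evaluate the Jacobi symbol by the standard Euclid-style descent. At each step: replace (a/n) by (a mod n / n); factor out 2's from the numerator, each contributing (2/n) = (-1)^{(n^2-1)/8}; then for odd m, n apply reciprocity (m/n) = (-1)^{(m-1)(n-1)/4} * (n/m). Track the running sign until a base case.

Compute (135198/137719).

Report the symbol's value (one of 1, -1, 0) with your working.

-1

factor out 2^1: 135198 = 2^1·67599; with 137719 mod 8 = 7, (2/137719) = +1; sign now +1; continue with (67599/137719)
flip (67599/137719) -> (137719/67599): both odd, 67599 mod 4 = 3, 137719 mod 4 = 3, so the flip contributes -1; sign now -1
(137719/67599): 137719 mod 67599 = 2521, so (137719/67599) = (2521/67599)
flip (2521/67599) -> (67599/2521): both odd, 2521 mod 4 = 1, 67599 mod 4 = 3, so the flip contributes +1; sign now -1
(67599/2521): 67599 mod 2521 = 2053, so (67599/2521) = (2053/2521)
flip (2053/2521) -> (2521/2053): both odd, 2053 mod 4 = 1, 2521 mod 4 = 1, so the flip contributes +1; sign now -1
(2521/2053): 2521 mod 2053 = 468, so (2521/2053) = (468/2053)
factor out 2^2: 468 = 2^2·117; with 2053 mod 8 = 5, (2/2053) = -1; sign now -1; continue with (117/2053)
flip (117/2053) -> (2053/117): both odd, 117 mod 4 = 1, 2053 mod 4 = 1, so the flip contributes +1; sign now -1
(2053/117): 2053 mod 117 = 64, so (2053/117) = (64/117)
factor out 2^6: 64 = 2^6·1; with 117 mod 8 = 5, (2/117) = -1; sign now -1; continue with (1/117)
reached (1/117) = 1, so the symbol is -1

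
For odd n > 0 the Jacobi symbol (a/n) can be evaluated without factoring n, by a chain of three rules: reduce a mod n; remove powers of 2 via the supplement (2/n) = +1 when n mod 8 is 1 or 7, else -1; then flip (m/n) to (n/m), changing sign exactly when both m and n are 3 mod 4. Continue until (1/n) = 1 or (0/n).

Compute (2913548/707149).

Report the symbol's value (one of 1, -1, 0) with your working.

-1

(2913548/707149): 2913548 mod 707149 = 84952, so (2913548/707149) = (84952/707149)
factor out 2^3: 84952 = 2^3·10619; with 707149 mod 8 = 5, (2/707149) = -1; sign now -1; continue with (10619/707149)
flip (10619/707149) -> (707149/10619): both odd, 10619 mod 4 = 3, 707149 mod 4 = 1, so the flip contributes +1; sign now -1
(707149/10619): 707149 mod 10619 = 6295, so (707149/10619) = (6295/10619)
flip (6295/10619) -> (10619/6295): both odd, 6295 mod 4 = 3, 10619 mod 4 = 3, so the flip contributes -1; sign now +1
(10619/6295): 10619 mod 6295 = 4324, so (10619/6295) = (4324/6295)
factor out 2^2: 4324 = 2^2·1081; with 6295 mod 8 = 7, (2/6295) = +1; sign now +1; continue with (1081/6295)
flip (1081/6295) -> (6295/1081): both odd, 1081 mod 4 = 1, 6295 mod 4 = 3, so the flip contributes +1; sign now +1
(6295/1081): 6295 mod 1081 = 890, so (6295/1081) = (890/1081)
factor out 2^1: 890 = 2^1·445; with 1081 mod 8 = 1, (2/1081) = +1; sign now +1; continue with (445/1081)
flip (445/1081) -> (1081/445): both odd, 445 mod 4 = 1, 1081 mod 4 = 1, so the flip contributes +1; sign now +1
(1081/445): 1081 mod 445 = 191, so (1081/445) = (191/445)
flip (191/445) -> (445/191): both odd, 191 mod 4 = 3, 445 mod 4 = 1, so the flip contributes +1; sign now +1
(445/191): 445 mod 191 = 63, so (445/191) = (63/191)
flip (63/191) -> (191/63): both odd, 63 mod 4 = 3, 191 mod 4 = 3, so the flip contributes -1; sign now -1
(191/63): 191 mod 63 = 2, so (191/63) = (2/63)
factor out 2^1: 2 = 2^1·1; with 63 mod 8 = 7, (2/63) = +1; sign now -1; continue with (1/63)
reached (1/63) = 1, so the symbol is -1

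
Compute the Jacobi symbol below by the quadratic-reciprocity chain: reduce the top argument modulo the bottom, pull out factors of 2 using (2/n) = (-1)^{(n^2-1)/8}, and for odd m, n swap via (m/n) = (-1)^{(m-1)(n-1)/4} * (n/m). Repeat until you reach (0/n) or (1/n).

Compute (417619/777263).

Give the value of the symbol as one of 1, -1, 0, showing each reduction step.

1

flip (417619/777263) -> (777263/417619): both odd, 417619 mod 4 = 3, 777263 mod 4 = 3, so the flip contributes -1; sign now -1
(777263/417619): 777263 mod 417619 = 359644, so (777263/417619) = (359644/417619)
factor out 2^2: 359644 = 2^2·89911; with 417619 mod 8 = 3, (2/417619) = -1; sign now -1; continue with (89911/417619)
flip (89911/417619) -> (417619/89911): both odd, 89911 mod 4 = 3, 417619 mod 4 = 3, so the flip contributes -1; sign now +1
(417619/89911): 417619 mod 89911 = 57975, so (417619/89911) = (57975/89911)
flip (57975/89911) -> (89911/57975): both odd, 57975 mod 4 = 3, 89911 mod 4 = 3, so the flip contributes -1; sign now -1
(89911/57975): 89911 mod 57975 = 31936, so (89911/57975) = (31936/57975)
factor out 2^6: 31936 = 2^6·499; with 57975 mod 8 = 7, (2/57975) = +1; sign now -1; continue with (499/57975)
flip (499/57975) -> (57975/499): both odd, 499 mod 4 = 3, 57975 mod 4 = 3, so the flip contributes -1; sign now +1
(57975/499): 57975 mod 499 = 91, so (57975/499) = (91/499)
flip (91/499) -> (499/91): both odd, 91 mod 4 = 3, 499 mod 4 = 3, so the flip contributes -1; sign now -1
(499/91): 499 mod 91 = 44, so (499/91) = (44/91)
factor out 2^2: 44 = 2^2·11; with 91 mod 8 = 3, (2/91) = -1; sign now -1; continue with (11/91)
flip (11/91) -> (91/11): both odd, 11 mod 4 = 3, 91 mod 4 = 3, so the flip contributes -1; sign now +1
(91/11): 91 mod 11 = 3, so (91/11) = (3/11)
flip (3/11) -> (11/3): both odd, 3 mod 4 = 3, 11 mod 4 = 3, so the flip contributes -1; sign now -1
(11/3): 11 mod 3 = 2, so (11/3) = (2/3)
factor out 2^1: 2 = 2^1·1; with 3 mod 8 = 3, (2/3) = -1; sign now +1; continue with (1/3)
reached (1/3) = 1, so the symbol is +1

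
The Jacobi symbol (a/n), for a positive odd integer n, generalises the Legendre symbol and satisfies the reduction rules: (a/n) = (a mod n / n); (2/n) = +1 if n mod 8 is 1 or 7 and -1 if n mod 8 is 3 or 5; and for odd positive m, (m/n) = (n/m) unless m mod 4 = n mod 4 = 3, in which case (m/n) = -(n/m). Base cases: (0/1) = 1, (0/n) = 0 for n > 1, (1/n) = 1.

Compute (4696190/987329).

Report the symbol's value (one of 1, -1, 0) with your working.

(4696190/987329): 4696190 mod 987329 = 746874, so (4696190/987329) = (746874/987329)
factor out 2^1: 746874 = 2^1·373437; with 987329 mod 8 = 1, (2/987329) = +1; sign now +1; continue with (373437/987329)
flip (373437/987329) -> (987329/373437): both odd, 373437 mod 4 = 1, 987329 mod 4 = 1, so the flip contributes +1; sign now +1
(987329/373437): 987329 mod 373437 = 240455, so (987329/373437) = (240455/373437)
flip (240455/373437) -> (373437/240455): both odd, 240455 mod 4 = 3, 373437 mod 4 = 1, so the flip contributes +1; sign now +1
(373437/240455): 373437 mod 240455 = 132982, so (373437/240455) = (132982/240455)
factor out 2^1: 132982 = 2^1·66491; with 240455 mod 8 = 7, (2/240455) = +1; sign now +1; continue with (66491/240455)
flip (66491/240455) -> (240455/66491): both odd, 66491 mod 4 = 3, 240455 mod 4 = 3, so the flip contributes -1; sign now -1
(240455/66491): 240455 mod 66491 = 40982, so (240455/66491) = (40982/66491)
factor out 2^1: 40982 = 2^1·20491; with 66491 mod 8 = 3, (2/66491) = -1; sign now +1; continue with (20491/66491)
flip (20491/66491) -> (66491/20491): both odd, 20491 mod 4 = 3, 66491 mod 4 = 3, so the flip contributes -1; sign now -1
(66491/20491): 66491 mod 20491 = 5018, so (66491/20491) = (5018/20491)
factor out 2^1: 5018 = 2^1·2509; with 20491 mod 8 = 3, (2/20491) = -1; sign now +1; continue with (2509/20491)
flip (2509/20491) -> (20491/2509): both odd, 2509 mod 4 = 1, 20491 mod 4 = 3, so the flip contributes +1; sign now +1
(20491/2509): 20491 mod 2509 = 419, so (20491/2509) = (419/2509)
flip (419/2509) -> (2509/419): both odd, 419 mod 4 = 3, 2509 mod 4 = 1, so the flip contributes +1; sign now +1
(2509/419): 2509 mod 419 = 414, so (2509/419) = (414/419)
factor out 2^1: 414 = 2^1·207; with 419 mod 8 = 3, (2/419) = -1; sign now -1; continue with (207/419)
flip (207/419) -> (419/207): both odd, 207 mod 4 = 3, 419 mod 4 = 3, so the flip contributes -1; sign now +1
(419/207): 419 mod 207 = 5, so (419/207) = (5/207)
flip (5/207) -> (207/5): both odd, 5 mod 4 = 1, 207 mod 4 = 3, so the flip contributes +1; sign now +1
(207/5): 207 mod 5 = 2, so (207/5) = (2/5)
factor out 2^1: 2 = 2^1·1; with 5 mod 8 = 5, (2/5) = -1; sign now -1; continue with (1/5)
reached (1/5) = 1, so the symbol is -1

-1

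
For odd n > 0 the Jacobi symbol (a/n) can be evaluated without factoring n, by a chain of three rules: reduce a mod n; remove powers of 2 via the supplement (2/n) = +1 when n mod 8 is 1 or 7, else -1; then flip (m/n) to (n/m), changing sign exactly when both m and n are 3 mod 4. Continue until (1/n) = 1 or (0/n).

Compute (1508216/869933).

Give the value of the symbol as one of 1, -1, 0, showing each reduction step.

1

(1508216/869933) = (638283/869933)   [reduce mod 869933]
reciprocity: (638283/869933) = +1·(869933/638283) since 638283 mod 4 = 3, 869933 mod 4 = 1; sign now +1
(869933/638283) = (231650/638283)   [reduce mod 638283]
231650 = 2^1·115825; (2/638283) = -1 since 638283 mod 8 = 3, so (231650/638283) = (-1)^1·(115825/638283); sign now -1
reciprocity: (115825/638283) = +1·(638283/115825) since 115825 mod 4 = 1, 638283 mod 4 = 3; sign now -1
(638283/115825) = (59158/115825)   [reduce mod 115825]
59158 = 2^1·29579; (2/115825) = +1 since 115825 mod 8 = 1, so (59158/115825) = (+1)^1·(29579/115825); sign now -1
reciprocity: (29579/115825) = +1·(115825/29579) since 29579 mod 4 = 3, 115825 mod 4 = 1; sign now -1
(115825/29579) = (27088/29579)   [reduce mod 29579]
27088 = 2^4·1693; (2/29579) = -1 since 29579 mod 8 = 3, so (27088/29579) = (-1)^4·(1693/29579); sign now -1
reciprocity: (1693/29579) = +1·(29579/1693) since 1693 mod 4 = 1, 29579 mod 4 = 3; sign now -1
(29579/1693) = (798/1693)   [reduce mod 1693]
798 = 2^1·399; (2/1693) = -1 since 1693 mod 8 = 5, so (798/1693) = (-1)^1·(399/1693); sign now +1
reciprocity: (399/1693) = +1·(1693/399) since 399 mod 4 = 3, 1693 mod 4 = 1; sign now +1
(1693/399) = (97/399)   [reduce mod 399]
reciprocity: (97/399) = +1·(399/97) since 97 mod 4 = 1, 399 mod 4 = 3; sign now +1
(399/97) = (11/97)   [reduce mod 97]
reciprocity: (11/97) = +1·(97/11) since 11 mod 4 = 3, 97 mod 4 = 1; sign now +1
(97/11) = (9/11)   [reduce mod 11]
reciprocity: (9/11) = +1·(11/9) since 9 mod 4 = 1, 11 mod 4 = 3; sign now +1
(11/9) = (2/9)   [reduce mod 9]
2 = 2^1·1; (2/9) = +1 since 9 mod 8 = 1, so (2/9) = (+1)^1·(1/9); sign now +1
(1/9) = 1; final value = sign = +1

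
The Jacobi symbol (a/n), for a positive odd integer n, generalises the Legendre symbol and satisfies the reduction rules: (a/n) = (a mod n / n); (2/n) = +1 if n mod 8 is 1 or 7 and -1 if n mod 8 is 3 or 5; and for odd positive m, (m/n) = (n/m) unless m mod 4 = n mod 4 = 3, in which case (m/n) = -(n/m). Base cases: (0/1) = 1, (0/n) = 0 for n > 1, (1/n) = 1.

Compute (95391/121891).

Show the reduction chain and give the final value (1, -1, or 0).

flip (95391/121891) -> (121891/95391): both odd, 95391 mod 4 = 3, 121891 mod 4 = 3, so the flip contributes -1; sign now -1
(121891/95391): 121891 mod 95391 = 26500, so (121891/95391) = (26500/95391)
factor out 2^2: 26500 = 2^2·6625; with 95391 mod 8 = 7, (2/95391) = +1; sign now -1; continue with (6625/95391)
flip (6625/95391) -> (95391/6625): both odd, 6625 mod 4 = 1, 95391 mod 4 = 3, so the flip contributes +1; sign now -1
(95391/6625): 95391 mod 6625 = 2641, so (95391/6625) = (2641/6625)
flip (2641/6625) -> (6625/2641): both odd, 2641 mod 4 = 1, 6625 mod 4 = 1, so the flip contributes +1; sign now -1
(6625/2641): 6625 mod 2641 = 1343, so (6625/2641) = (1343/2641)
flip (1343/2641) -> (2641/1343): both odd, 1343 mod 4 = 3, 2641 mod 4 = 1, so the flip contributes +1; sign now -1
(2641/1343): 2641 mod 1343 = 1298, so (2641/1343) = (1298/1343)
factor out 2^1: 1298 = 2^1·649; with 1343 mod 8 = 7, (2/1343) = +1; sign now -1; continue with (649/1343)
flip (649/1343) -> (1343/649): both odd, 649 mod 4 = 1, 1343 mod 4 = 3, so the flip contributes +1; sign now -1
(1343/649): 1343 mod 649 = 45, so (1343/649) = (45/649)
flip (45/649) -> (649/45): both odd, 45 mod 4 = 1, 649 mod 4 = 1, so the flip contributes +1; sign now -1
(649/45): 649 mod 45 = 19, so (649/45) = (19/45)
flip (19/45) -> (45/19): both odd, 19 mod 4 = 3, 45 mod 4 = 1, so the flip contributes +1; sign now -1
(45/19): 45 mod 19 = 7, so (45/19) = (7/19)
flip (7/19) -> (19/7): both odd, 7 mod 4 = 3, 19 mod 4 = 3, so the flip contributes -1; sign now +1
(19/7): 19 mod 7 = 5, so (19/7) = (5/7)
flip (5/7) -> (7/5): both odd, 5 mod 4 = 1, 7 mod 4 = 3, so the flip contributes +1; sign now +1
(7/5): 7 mod 5 = 2, so (7/5) = (2/5)
factor out 2^1: 2 = 2^1·1; with 5 mod 8 = 5, (2/5) = -1; sign now -1; continue with (1/5)
reached (1/5) = 1, so the symbol is -1

-1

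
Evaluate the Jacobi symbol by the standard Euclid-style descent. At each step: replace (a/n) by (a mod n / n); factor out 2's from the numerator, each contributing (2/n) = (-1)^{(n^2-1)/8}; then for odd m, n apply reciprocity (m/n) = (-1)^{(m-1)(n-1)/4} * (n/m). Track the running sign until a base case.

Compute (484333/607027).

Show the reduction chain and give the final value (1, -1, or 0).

reciprocity: (484333/607027) = +1·(607027/484333) since 484333 mod 4 = 1, 607027 mod 4 = 3; sign now +1
(607027/484333) = (122694/484333)   [reduce mod 484333]
122694 = 2^1·61347; (2/484333) = -1 since 484333 mod 8 = 5, so (122694/484333) = (-1)^1·(61347/484333); sign now -1
reciprocity: (61347/484333) = +1·(484333/61347) since 61347 mod 4 = 3, 484333 mod 4 = 1; sign now -1
(484333/61347) = (54904/61347)   [reduce mod 61347]
54904 = 2^3·6863; (2/61347) = -1 since 61347 mod 8 = 3, so (54904/61347) = (-1)^3·(6863/61347); sign now +1
reciprocity: (6863/61347) = -1·(61347/6863) since 6863 mod 4 = 3, 61347 mod 4 = 3; sign now -1
(61347/6863) = (6443/6863)   [reduce mod 6863]
reciprocity: (6443/6863) = -1·(6863/6443) since 6443 mod 4 = 3, 6863 mod 4 = 3; sign now +1
(6863/6443) = (420/6443)   [reduce mod 6443]
420 = 2^2·105; (2/6443) = -1 since 6443 mod 8 = 3, so (420/6443) = (-1)^2·(105/6443); sign now +1
reciprocity: (105/6443) = +1·(6443/105) since 105 mod 4 = 1, 6443 mod 4 = 3; sign now +1
(6443/105) = (38/105)   [reduce mod 105]
38 = 2^1·19; (2/105) = +1 since 105 mod 8 = 1, so (38/105) = (+1)^1·(19/105); sign now +1
reciprocity: (19/105) = +1·(105/19) since 19 mod 4 = 3, 105 mod 4 = 1; sign now +1
(105/19) = (10/19)   [reduce mod 19]
10 = 2^1·5; (2/19) = -1 since 19 mod 8 = 3, so (10/19) = (-1)^1·(5/19); sign now -1
reciprocity: (5/19) = +1·(19/5) since 5 mod 4 = 1, 19 mod 4 = 3; sign now -1
(19/5) = (4/5)   [reduce mod 5]
4 = 2^2·1; (2/5) = -1 since 5 mod 8 = 5, so (4/5) = (-1)^2·(1/5); sign now -1
(1/5) = 1; final value = sign = -1

-1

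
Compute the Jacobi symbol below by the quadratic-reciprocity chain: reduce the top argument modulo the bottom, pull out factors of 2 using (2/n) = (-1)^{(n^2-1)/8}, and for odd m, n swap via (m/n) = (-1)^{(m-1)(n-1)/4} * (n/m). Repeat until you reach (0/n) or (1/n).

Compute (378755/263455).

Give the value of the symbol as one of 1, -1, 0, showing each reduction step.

0

(378755/263455) = (115300/263455)   [reduce mod 263455]
115300 = 2^2·28825; (2/263455) = +1 since 263455 mod 8 = 7, so (115300/263455) = (+1)^2·(28825/263455); sign now +1
reciprocity: (28825/263455) = +1·(263455/28825) since 28825 mod 4 = 1, 263455 mod 4 = 3; sign now +1
(263455/28825) = (4030/28825)   [reduce mod 28825]
4030 = 2^1·2015; (2/28825) = +1 since 28825 mod 8 = 1, so (4030/28825) = (+1)^1·(2015/28825); sign now +1
reciprocity: (2015/28825) = +1·(28825/2015) since 2015 mod 4 = 3, 28825 mod 4 = 1; sign now +1
(28825/2015) = (615/2015)   [reduce mod 2015]
reciprocity: (615/2015) = -1·(2015/615) since 615 mod 4 = 3, 2015 mod 4 = 3; sign now -1
(2015/615) = (170/615)   [reduce mod 615]
170 = 2^1·85; (2/615) = +1 since 615 mod 8 = 7, so (170/615) = (+1)^1·(85/615); sign now -1
reciprocity: (85/615) = +1·(615/85) since 85 mod 4 = 1, 615 mod 4 = 3; sign now -1
(615/85) = (20/85)   [reduce mod 85]
20 = 2^2·5; (2/85) = -1 since 85 mod 8 = 5, so (20/85) = (-1)^2·(5/85); sign now -1
reciprocity: (5/85) = +1·(85/5) since 5 mod 4 = 1, 85 mod 4 = 1; sign now -1
(85/5) = (0/5)   [reduce mod 5]
(0/5) = 0   [gcd(a, n) > 1]; final value = 0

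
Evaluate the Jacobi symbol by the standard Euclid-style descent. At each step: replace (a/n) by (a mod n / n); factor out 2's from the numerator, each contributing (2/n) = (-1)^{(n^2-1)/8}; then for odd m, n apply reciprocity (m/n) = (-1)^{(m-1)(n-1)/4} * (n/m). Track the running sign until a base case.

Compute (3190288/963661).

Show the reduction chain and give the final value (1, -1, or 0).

(3190288/963661): 3190288 mod 963661 = 299305, so (3190288/963661) = (299305/963661)
flip (299305/963661) -> (963661/299305): both odd, 299305 mod 4 = 1, 963661 mod 4 = 1, so the flip contributes +1; sign now +1
(963661/299305): 963661 mod 299305 = 65746, so (963661/299305) = (65746/299305)
factor out 2^1: 65746 = 2^1·32873; with 299305 mod 8 = 1, (2/299305) = +1; sign now +1; continue with (32873/299305)
flip (32873/299305) -> (299305/32873): both odd, 32873 mod 4 = 1, 299305 mod 4 = 1, so the flip contributes +1; sign now +1
(299305/32873): 299305 mod 32873 = 3448, so (299305/32873) = (3448/32873)
factor out 2^3: 3448 = 2^3·431; with 32873 mod 8 = 1, (2/32873) = +1; sign now +1; continue with (431/32873)
flip (431/32873) -> (32873/431): both odd, 431 mod 4 = 3, 32873 mod 4 = 1, so the flip contributes +1; sign now +1
(32873/431): 32873 mod 431 = 117, so (32873/431) = (117/431)
flip (117/431) -> (431/117): both odd, 117 mod 4 = 1, 431 mod 4 = 3, so the flip contributes +1; sign now +1
(431/117): 431 mod 117 = 80, so (431/117) = (80/117)
factor out 2^4: 80 = 2^4·5; with 117 mod 8 = 5, (2/117) = -1; sign now +1; continue with (5/117)
flip (5/117) -> (117/5): both odd, 5 mod 4 = 1, 117 mod 4 = 1, so the flip contributes +1; sign now +1
(117/5): 117 mod 5 = 2, so (117/5) = (2/5)
factor out 2^1: 2 = 2^1·1; with 5 mod 8 = 5, (2/5) = -1; sign now -1; continue with (1/5)
reached (1/5) = 1, so the symbol is -1

-1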